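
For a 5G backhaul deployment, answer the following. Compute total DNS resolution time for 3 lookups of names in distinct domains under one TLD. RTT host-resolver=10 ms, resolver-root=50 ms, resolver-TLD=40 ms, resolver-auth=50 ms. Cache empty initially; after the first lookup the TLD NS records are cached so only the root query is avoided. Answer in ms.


Lookup 1 (cold cache): local + root + TLD + auth = 10 + 50 + 40 + 50 = 150 ms
Lookups 2..3 (TLD NS cached -> skip root; new domain -> still ask TLD and auth): local + TLD + auth = 10 + 40 + 50 = 100 ms each
Remaining 2 lookups: 2 * 100 = 200 ms
Total = 150 + 200 = 350 ms

350


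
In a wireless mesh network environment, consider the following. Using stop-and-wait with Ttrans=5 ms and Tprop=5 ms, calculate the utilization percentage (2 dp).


Given: Ttrans = 5 ms, Tprop = 5 ms
RTT = 2 * Tprop = 2 * 5 = 10 ms
U = Ttrans / (Ttrans + RTT)
U = 5 / (5 + 10)
U = 5 / 15 = 0.333333
U% = 33.33%

33.33


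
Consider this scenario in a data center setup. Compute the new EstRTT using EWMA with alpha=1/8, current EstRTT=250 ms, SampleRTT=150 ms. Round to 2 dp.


Given: EstRTT = 250 ms, SampleRTT = 150 ms, alpha = 1/8
New EstRTT = (1 - alpha) * EstRTT + alpha * SampleRTT
(7/8) * 250 = 218.75
(1/8) * 150 = 18.75
New EstRTT = 218.75 + 18.75 = 237.5 ms -> 237.50 ms (2 dp)

237.50


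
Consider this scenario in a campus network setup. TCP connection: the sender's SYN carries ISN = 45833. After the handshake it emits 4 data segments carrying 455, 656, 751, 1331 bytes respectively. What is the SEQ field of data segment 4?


The SYN occupies sequence number ISN = 45833, so the first data byte is ISN + 1 = 45834.
SEQ of data segment i = (ISN + 1) + sum of payload sizes of segments 1..i-1.
Segment 1: SEQ = 45834, payload = 455 bytes
Segment 2: SEQ = 46289, payload = 656 bytes
Segment 3: SEQ = 46945, payload = 751 bytes
Segment 4: SEQ = 47696, payload = 1331 bytes
SEQ of segment 4 = 45834 + 455 + 656 + 751 = 47696

47696


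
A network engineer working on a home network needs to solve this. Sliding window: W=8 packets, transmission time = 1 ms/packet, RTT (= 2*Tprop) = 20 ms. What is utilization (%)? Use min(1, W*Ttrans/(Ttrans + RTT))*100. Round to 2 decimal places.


Given: W = 8, Ttrans = 1 ms, RTT = 20 ms (= 2 * Tprop, Tprop = 10 ms)
Cycle time = Ttrans + RTT = 1 + 20 = 21 ms (first packet sent until its ACK returns)
W * Ttrans = 8 * 1 = 8 ms of sending per cycle
W * Ttrans / (Ttrans + RTT) = 8 / 21 = 0.380952
U = min(1, 0.380952) = 0.380952
U% = 38.10%

38.10


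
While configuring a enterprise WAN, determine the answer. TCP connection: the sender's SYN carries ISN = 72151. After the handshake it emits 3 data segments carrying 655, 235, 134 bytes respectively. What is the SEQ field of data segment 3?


The SYN occupies sequence number ISN = 72151, so the first data byte is ISN + 1 = 72152.
SEQ of data segment i = (ISN + 1) + sum of payload sizes of segments 1..i-1.
Segment 1: SEQ = 72152, payload = 655 bytes
Segment 2: SEQ = 72807, payload = 235 bytes
Segment 3: SEQ = 73042, payload = 134 bytes
SEQ of segment 3 = 72152 + 655 + 235 = 73042

73042


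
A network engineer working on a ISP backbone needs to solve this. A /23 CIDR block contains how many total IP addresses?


Given: CIDR prefix /23
Host bits = 32 - 23 = 9
Total addresses = 2^9 = 512

512


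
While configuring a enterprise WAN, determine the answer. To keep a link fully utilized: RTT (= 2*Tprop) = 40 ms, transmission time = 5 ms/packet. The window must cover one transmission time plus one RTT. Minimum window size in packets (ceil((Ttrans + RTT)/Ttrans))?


Given: Ttrans = 5 ms, RTT = 40 ms (= 2 * Tprop, Tprop = 20 ms)
Time until first ACK returns = Ttrans + RTT = 5 + 40 = 45 ms
Need W * Ttrans >= Ttrans + RTT  ->  W >= (Ttrans + RTT) / Ttrans
(Ttrans + RTT) / Ttrans = 45 / 5 = 9
W_min = ceil(9) = 9

9


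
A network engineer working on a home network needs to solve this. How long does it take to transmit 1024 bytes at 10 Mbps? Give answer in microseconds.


Given: packet = 1024 bytes, bandwidth = 10 Mbps
Packet in bits = 1024 * 8 = 8192 bits
Bandwidth = 10 * 10^6 = 10000000 bps
Time = 8192 / 10000000 seconds
Time in us = 8192 * 10^6 / 10000000 = 819.2

819.2


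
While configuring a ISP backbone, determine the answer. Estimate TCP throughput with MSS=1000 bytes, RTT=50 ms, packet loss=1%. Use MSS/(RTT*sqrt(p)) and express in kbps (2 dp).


Given: MSS = 1000 bytes, RTT = 50 ms, loss = 1%
RTT in seconds = 50 / 1000 = 0.05
Loss rate = 1% = 0.01
sqrt(loss) = sqrt(0.01) = 0.1
Throughput (bytes/s) = 1000 / (0.05 * 0.1) = 200000.0000
Throughput (kbps) = 200000.0000 * 8 / 1000 = 1600.000000 -> 1600.00 kbps (2 dp)

1600.00


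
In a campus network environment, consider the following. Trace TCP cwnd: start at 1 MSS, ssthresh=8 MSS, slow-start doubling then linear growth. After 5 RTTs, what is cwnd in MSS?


RTT 0: cwnd = 1 MSS (initial)
RTT 1: cwnd = 2 MSS (slow start, doubled)
RTT 2: cwnd = 4 MSS (slow start, doubled)
RTT 3: cwnd = 8 MSS (slow start, doubled)
RTT 4: cwnd = 9 MSS (congestion avoidance, +1)
RTT 5: cwnd = 10 MSS (congestion avoidance, +1)

10


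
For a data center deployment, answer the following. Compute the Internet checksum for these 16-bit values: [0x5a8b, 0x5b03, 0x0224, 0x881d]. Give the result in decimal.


Given words: [0x5a8b, 0x5b03, 0x0224, 0x881d]
Step 1: Sum all words
Raw sum = 23179 + 23299 + 548 + 34845 = 81871
Step 2: Fold carry: (16335 + 1) = 16336
One's complement = ~16336 & 0xFFFF = 49199

49199


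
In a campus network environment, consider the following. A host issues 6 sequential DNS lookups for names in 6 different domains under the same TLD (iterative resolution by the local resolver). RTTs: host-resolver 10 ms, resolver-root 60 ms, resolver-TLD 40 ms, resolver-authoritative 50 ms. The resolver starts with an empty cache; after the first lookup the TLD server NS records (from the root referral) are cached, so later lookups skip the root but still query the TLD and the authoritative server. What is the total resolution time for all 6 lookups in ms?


Lookup 1 (cold cache): local + root + TLD + auth = 10 + 60 + 40 + 50 = 160 ms
Lookups 2..6 (TLD NS cached -> skip root; new domain -> still ask TLD and auth): local + TLD + auth = 10 + 40 + 50 = 100 ms each
Remaining 5 lookups: 5 * 100 = 500 ms
Total = 160 + 500 = 660 ms

660


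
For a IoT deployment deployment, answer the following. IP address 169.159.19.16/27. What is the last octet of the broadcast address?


Given: IP = 169.159.19.16, prefix = /27
Host bits = 32 - 27 = 5
Network last octet = 16 AND mask = 0
Host part size = 2^5 - 1 = 31
Broadcast last octet = 0 OR 31 = 31

31


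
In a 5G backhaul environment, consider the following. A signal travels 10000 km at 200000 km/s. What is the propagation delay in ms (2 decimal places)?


Given: distance = 10000 km, speed = 200000 km/s
Delay = distance / speed = 10000 / 200000 seconds
Delay in ms = 10000 * 1000 / 200000
Delay = 50.0000 ms
Rounded to 2 dp = 50.00 ms

50.00


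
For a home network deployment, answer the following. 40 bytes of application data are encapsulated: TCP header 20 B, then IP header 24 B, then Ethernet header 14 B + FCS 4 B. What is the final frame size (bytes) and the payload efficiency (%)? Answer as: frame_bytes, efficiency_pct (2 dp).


TCP segment = 40 + 20 = 60 B
IP packet = 60 + 24 = 84 B
Ethernet frame = 84 + 14 + 4 = 102 B
Efficiency = app / frame = 40 / 102 = 0.392157 = 39.2157% -> 39.22% (2 dp)

102, 39.22


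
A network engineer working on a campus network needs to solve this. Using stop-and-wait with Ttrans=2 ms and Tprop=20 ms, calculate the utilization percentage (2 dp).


Given: Ttrans = 2 ms, Tprop = 20 ms
RTT = 2 * Tprop = 2 * 20 = 40 ms
U = Ttrans / (Ttrans + RTT)
U = 2 / (2 + 40)
U = 2 / 42 = 0.047619
U% = 4.76%

4.76


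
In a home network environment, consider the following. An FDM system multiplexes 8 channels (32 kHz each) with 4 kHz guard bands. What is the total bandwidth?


Given: 8 channels, 32 kHz each, guard = 4 kHz
Channel bandwidth = 8 * 32 = 256 kHz
Guard bands = 7 gaps * 4 kHz = 28 kHz
Total = 256 + 28 = 284 kHz

284


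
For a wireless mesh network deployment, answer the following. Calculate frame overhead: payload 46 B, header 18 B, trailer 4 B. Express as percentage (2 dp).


Given: payload = 46 B, header = 18 B, trailer = 4 B
Overhead bytes = header + trailer = 18 + 4 = 22
Total frame = payload + overhead = 46 + 22 = 68
Overhead % = 22 / 68 * 100 = 32.3529% -> 32.35% (2 dp)

32.35


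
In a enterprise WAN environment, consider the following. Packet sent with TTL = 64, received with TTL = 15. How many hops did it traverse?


Given: initial TTL = 64, received TTL = 15
Hops = initial TTL - received TTL
Hops = 64 - 15 = 49

49


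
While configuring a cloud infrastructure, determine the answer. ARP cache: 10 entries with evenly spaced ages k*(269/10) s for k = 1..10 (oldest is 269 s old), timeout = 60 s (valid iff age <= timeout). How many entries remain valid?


Ages are k * 269/10 s for k = 1..10 (spacing = 26.9000 s).
Entry k is valid iff k * 269/10 <= 60 iff k <= 10 * 60 / 269 = 2.2305
n_valid = floor(2.2305) = 2
(n_stale = 10 - 2 = 8)

2


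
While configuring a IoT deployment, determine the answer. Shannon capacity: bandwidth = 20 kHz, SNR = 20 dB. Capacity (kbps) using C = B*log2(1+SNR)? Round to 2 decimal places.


Given: B = 20 kHz, SNR = 20 dB
SNR linear = 10^(20/10) = 100
1 + SNR = 101
log2(101) = 6.6582114828
C = 20 * 1000 * 6.6582114828 = 133164.2297 bps
C = 133.164230 kbps -> 133.16 kbps (2 dp)

133.16


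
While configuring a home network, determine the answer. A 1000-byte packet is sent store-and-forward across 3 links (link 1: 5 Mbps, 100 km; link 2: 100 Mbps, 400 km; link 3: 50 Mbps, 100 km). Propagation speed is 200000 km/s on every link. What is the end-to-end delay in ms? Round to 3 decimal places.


Packet = 1000 bytes = 8000 bits. Store-and-forward: sum (t_trans + t_prop) per link.
Link 1: t_trans = 8000/(5*10^6) s = 1.6000 ms; t_prop = 100/200000 s = 0.5000 ms; subtotal = 2.1000 ms
Link 2: t_trans = 8000/(100*10^6) s = 0.0800 ms; t_prop = 400/200000 s = 2.0000 ms; subtotal = 2.0800 ms
Link 3: t_trans = 8000/(50*10^6) s = 0.1600 ms; t_prop = 100/200000 s = 0.5000 ms; subtotal = 0.6600 ms
End-to-end = 2.1000 + 2.0800 + 0.6600 = 4.8400 ms -> 4.840 ms (3 dp)

4.840


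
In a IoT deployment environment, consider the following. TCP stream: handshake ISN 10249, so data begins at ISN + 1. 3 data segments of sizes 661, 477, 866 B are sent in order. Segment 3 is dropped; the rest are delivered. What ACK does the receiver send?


SYN uses sequence number 10249; first data byte = ISN + 1 = 10250.
Segment 1: SEQ = 10250, len = 661 B, covers [10250, 10910]
Segment 2: SEQ = 10911, len = 477 B, covers [10911, 11387]
Segment 3: SEQ = 11388, len = 866 B, covers [11388, 12253] [LOST]
In-order data received: bytes [10250, 11387] (segments 1..2).
Segment 3 missing -> gap begins at byte 11388.
Cumulative ACK = next expected in-order byte = 10250 + 661 + 477 = 11388

11388


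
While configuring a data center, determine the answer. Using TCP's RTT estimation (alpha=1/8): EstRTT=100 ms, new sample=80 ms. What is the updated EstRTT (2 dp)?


Given: EstRTT = 100 ms, SampleRTT = 80 ms, alpha = 1/8
New EstRTT = (1 - alpha) * EstRTT + alpha * SampleRTT
(7/8) * 100 = 87.5
(1/8) * 80 = 10
New EstRTT = 87.5 + 10 = 97.5 ms -> 97.50 ms (2 dp)

97.50


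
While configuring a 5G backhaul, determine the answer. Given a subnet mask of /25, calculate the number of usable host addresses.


Given: subnet mask /25
Host bits = 32 - 25 = 7
Total addresses = 2^7 = 128
Usable hosts = 128 - 2 (network + broadcast) = 126

126


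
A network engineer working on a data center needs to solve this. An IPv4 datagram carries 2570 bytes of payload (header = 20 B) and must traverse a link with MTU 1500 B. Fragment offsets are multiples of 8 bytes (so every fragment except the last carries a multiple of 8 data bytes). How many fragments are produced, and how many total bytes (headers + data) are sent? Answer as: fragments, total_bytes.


Max data per non-final fragment = floor((MTU - header)/8)*8 = floor((1500 - 20)/8)*8 = floor(1480/8)*8 = 1480 B
Final fragment needs no 8-byte alignment: it can carry up to MTU - header = 1480 B
Non-final fragments needed = ceil((payload - 1480) / 1480) = ceil(1090/1480) = ceil(0.7365) = 1
Number of fragments = 1 + 1 = 2
Fragment sizes (data): 1 * 1480 B + 1090 B (last, 1090 <= 1480 OK)
Total bytes sent = payload + n_frags * header = 2570 + 2*20 = 2570 + 40 = 2610 B

2, 2610


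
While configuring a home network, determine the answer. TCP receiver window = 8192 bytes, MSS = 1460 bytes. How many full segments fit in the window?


Given: RWND = 8192 bytes, MSS = 1460 bytes
Full segments = floor(RWND / MSS)
Full segments = floor(8192 / 1460)
Full segments = floor(5.611) = 5

5


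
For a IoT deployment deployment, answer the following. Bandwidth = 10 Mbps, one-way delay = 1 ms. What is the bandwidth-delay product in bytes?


Given: bandwidth = 10 Mbps, delay = 1 ms
BDP in bits = 10 * 10^6 * 1 / 1000
BDP in bits = 10000
BDP in bytes = 10000 / 8 = 1250

1250


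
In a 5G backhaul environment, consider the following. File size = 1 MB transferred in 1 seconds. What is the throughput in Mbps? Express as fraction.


Given: file = 1 MB, time = 1 s
File in Mb = 1 * 8 = 8 Mb
Throughput = 8 / 1 Mbps
Throughput = 8 Mbps

8


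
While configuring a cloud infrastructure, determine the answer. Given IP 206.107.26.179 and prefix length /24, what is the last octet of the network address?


Given: IP = 206.107.26.179, prefix = /24
Subnet mask = 255.255.255.0
Last octet of IP: 179
Last octet of mask: 0
Network last octet = 179 AND 0 = 0

0


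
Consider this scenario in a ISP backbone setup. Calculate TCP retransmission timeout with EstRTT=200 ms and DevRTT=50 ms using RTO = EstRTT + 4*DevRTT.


Given: EstRTT = 200 ms, DevRTT = 50 ms
Timeout = EstRTT + 4 * DevRTT
4 * DevRTT = 4 * 50 = 200
Timeout = 200 + 200 = 400 ms

400


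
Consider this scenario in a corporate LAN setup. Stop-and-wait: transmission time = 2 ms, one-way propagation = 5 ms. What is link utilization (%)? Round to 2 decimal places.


Given: Ttrans = 2 ms, Tprop = 5 ms
RTT = 2 * Tprop = 2 * 5 = 10 ms
U = Ttrans / (Ttrans + RTT)
U = 2 / (2 + 10)
U = 2 / 12 = 0.166667
U% = 16.67%

16.67


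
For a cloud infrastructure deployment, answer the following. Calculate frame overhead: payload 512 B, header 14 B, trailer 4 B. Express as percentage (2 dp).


Given: payload = 512 B, header = 14 B, trailer = 4 B
Overhead bytes = header + trailer = 14 + 4 = 18
Total frame = payload + overhead = 512 + 18 = 530
Overhead % = 18 / 530 * 100 = 3.3962% -> 3.40% (2 dp)

3.40


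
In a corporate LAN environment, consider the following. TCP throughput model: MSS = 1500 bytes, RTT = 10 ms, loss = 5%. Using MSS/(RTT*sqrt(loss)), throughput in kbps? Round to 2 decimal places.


Given: MSS = 1500 bytes, RTT = 10 ms, loss = 5%
RTT in seconds = 10 / 1000 = 0.01
Loss rate = 5% = 0.05
sqrt(loss) = sqrt(0.05) = 0.223606797750
Throughput (bytes/s) = 1500 / (0.01 * 0.223606797750) = 670820.3932
Throughput (kbps) = 670820.3932 * 8 / 1000 = 5366.563146 -> 5366.56 kbps (2 dp)

5366.56


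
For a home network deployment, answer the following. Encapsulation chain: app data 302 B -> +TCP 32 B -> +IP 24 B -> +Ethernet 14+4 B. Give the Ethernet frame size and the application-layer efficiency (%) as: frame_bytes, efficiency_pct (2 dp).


TCP segment = 302 + 32 = 334 B
IP packet = 334 + 24 = 358 B
Ethernet frame = 358 + 14 + 4 = 376 B
Efficiency = app / frame = 302 / 376 = 0.803191 = 80.3191% -> 80.32% (2 dp)

376, 80.32


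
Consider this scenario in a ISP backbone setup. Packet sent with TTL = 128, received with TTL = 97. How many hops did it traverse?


Given: initial TTL = 128, received TTL = 97
Hops = initial TTL - received TTL
Hops = 128 - 97 = 31

31


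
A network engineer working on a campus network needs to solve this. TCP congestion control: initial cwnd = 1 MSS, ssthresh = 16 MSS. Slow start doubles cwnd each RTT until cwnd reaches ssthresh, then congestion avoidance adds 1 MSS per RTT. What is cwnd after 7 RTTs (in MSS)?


RTT 0: cwnd = 1 MSS (initial)
RTT 1: cwnd = 2 MSS (slow start, doubled)
RTT 2: cwnd = 4 MSS (slow start, doubled)
RTT 3: cwnd = 8 MSS (slow start, doubled)
RTT 4: cwnd = 16 MSS (slow start, doubled)
RTT 5: cwnd = 17 MSS (congestion avoidance, +1)
RTT 6: cwnd = 18 MSS (congestion avoidance, +1)
RTT 7: cwnd = 19 MSS (congestion avoidance, +1)

19


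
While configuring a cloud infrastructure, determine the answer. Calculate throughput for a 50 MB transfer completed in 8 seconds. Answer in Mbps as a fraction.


Given: file = 50 MB, time = 8 s
File in Mb = 50 * 8 = 400 Mb
Throughput = 400 / 8 Mbps
Throughput = 50 Mbps

50


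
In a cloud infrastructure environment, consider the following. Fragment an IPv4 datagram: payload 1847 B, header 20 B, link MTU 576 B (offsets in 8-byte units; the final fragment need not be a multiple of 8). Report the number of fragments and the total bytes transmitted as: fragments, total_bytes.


Max data per non-final fragment = floor((MTU - header)/8)*8 = floor((576 - 20)/8)*8 = floor(556/8)*8 = 552 B
Final fragment needs no 8-byte alignment: it can carry up to MTU - header = 556 B
Non-final fragments needed = ceil((payload - 556) / 552) = ceil(1291/552) = ceil(2.3388) = 3
Number of fragments = 3 + 1 = 4
Fragment sizes (data): 3 * 552 B + 191 B (last, 191 <= 556 OK)
Total bytes sent = payload + n_frags * header = 1847 + 4*20 = 1847 + 80 = 1927 B

4, 1927


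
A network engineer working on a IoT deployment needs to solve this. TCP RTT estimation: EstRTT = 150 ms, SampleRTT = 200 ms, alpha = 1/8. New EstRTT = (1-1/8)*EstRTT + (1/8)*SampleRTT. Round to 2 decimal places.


Given: EstRTT = 150 ms, SampleRTT = 200 ms, alpha = 1/8
New EstRTT = (1 - alpha) * EstRTT + alpha * SampleRTT
(7/8) * 150 = 131.25
(1/8) * 200 = 25
New EstRTT = 131.25 + 25 = 156.25 ms -> 156.25 ms (2 dp)

156.25


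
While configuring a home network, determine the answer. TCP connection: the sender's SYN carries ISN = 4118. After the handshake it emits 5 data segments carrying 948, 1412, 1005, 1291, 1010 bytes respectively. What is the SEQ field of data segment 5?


The SYN occupies sequence number ISN = 4118, so the first data byte is ISN + 1 = 4119.
SEQ of data segment i = (ISN + 1) + sum of payload sizes of segments 1..i-1.
Segment 1: SEQ = 4119, payload = 948 bytes
Segment 2: SEQ = 5067, payload = 1412 bytes
Segment 3: SEQ = 6479, payload = 1005 bytes
Segment 4: SEQ = 7484, payload = 1291 bytes
Segment 5: SEQ = 8775, payload = 1010 bytes
SEQ of segment 5 = 4119 + 948 + 1412 + 1005 + 1291 = 8775

8775


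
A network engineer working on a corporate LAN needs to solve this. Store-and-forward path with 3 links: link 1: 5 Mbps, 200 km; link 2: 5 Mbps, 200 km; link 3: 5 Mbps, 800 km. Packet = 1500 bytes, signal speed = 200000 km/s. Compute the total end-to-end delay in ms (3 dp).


Packet = 1500 bytes = 12000 bits. Store-and-forward: sum (t_trans + t_prop) per link.
Link 1: t_trans = 12000/(5*10^6) s = 2.4000 ms; t_prop = 200/200000 s = 1.0000 ms; subtotal = 3.4000 ms
Link 2: t_trans = 12000/(5*10^6) s = 2.4000 ms; t_prop = 200/200000 s = 1.0000 ms; subtotal = 3.4000 ms
Link 3: t_trans = 12000/(5*10^6) s = 2.4000 ms; t_prop = 800/200000 s = 4.0000 ms; subtotal = 6.4000 ms
End-to-end = 3.4000 + 3.4000 + 6.4000 = 13.2000 ms -> 13.200 ms (3 dp)

13.200


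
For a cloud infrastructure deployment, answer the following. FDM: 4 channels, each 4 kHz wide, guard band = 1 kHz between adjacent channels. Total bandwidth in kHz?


Given: 4 channels, 4 kHz each, guard = 1 kHz
Channel bandwidth = 4 * 4 = 16 kHz
Guard bands = 3 gaps * 1 kHz = 3 kHz
Total = 16 + 3 = 19 kHz

19


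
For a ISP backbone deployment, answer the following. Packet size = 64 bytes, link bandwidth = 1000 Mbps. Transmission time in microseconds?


Given: packet = 64 bytes, bandwidth = 1000 Mbps
Packet in bits = 64 * 8 = 512 bits
Bandwidth = 1000 * 10^6 = 1000000000 bps
Time = 512 / 1000000000 seconds
Time in us = 512 * 10^6 / 1000000000 = 0.512

0.512


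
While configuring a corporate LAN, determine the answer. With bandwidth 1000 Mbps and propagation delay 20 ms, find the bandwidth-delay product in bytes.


Given: bandwidth = 1000 Mbps, delay = 20 ms
BDP in bits = 1000 * 10^6 * 20 / 1000
BDP in bits = 20000000
BDP in bytes = 20000000 / 8 = 2500000

2500000


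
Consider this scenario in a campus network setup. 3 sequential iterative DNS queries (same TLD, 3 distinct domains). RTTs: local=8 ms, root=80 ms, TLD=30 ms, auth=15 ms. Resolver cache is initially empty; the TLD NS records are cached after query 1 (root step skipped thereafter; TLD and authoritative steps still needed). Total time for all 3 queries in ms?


Lookup 1 (cold cache): local + root + TLD + auth = 8 + 80 + 30 + 15 = 133 ms
Lookups 2..3 (TLD NS cached -> skip root; new domain -> still ask TLD and auth): local + TLD + auth = 8 + 30 + 15 = 53 ms each
Remaining 2 lookups: 2 * 53 = 106 ms
Total = 133 + 106 = 239 ms

239


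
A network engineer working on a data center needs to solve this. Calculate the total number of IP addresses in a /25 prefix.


Given: CIDR prefix /25
Host bits = 32 - 25 = 7
Total addresses = 2^7 = 128

128


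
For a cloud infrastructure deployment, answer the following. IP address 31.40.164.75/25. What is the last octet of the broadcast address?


Given: IP = 31.40.164.75, prefix = /25
Host bits = 32 - 25 = 7
Network last octet = 75 AND mask = 0
Host part size = 2^7 - 1 = 127
Broadcast last octet = 0 OR 127 = 127

127


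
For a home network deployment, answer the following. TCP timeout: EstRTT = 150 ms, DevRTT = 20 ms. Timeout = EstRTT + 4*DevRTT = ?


Given: EstRTT = 150 ms, DevRTT = 20 ms
Timeout = EstRTT + 4 * DevRTT
4 * DevRTT = 4 * 20 = 80
Timeout = 150 + 80 = 230 ms

230


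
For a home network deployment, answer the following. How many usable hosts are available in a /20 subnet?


Given: subnet mask /20
Host bits = 32 - 20 = 12
Total addresses = 2^12 = 4096
Usable hosts = 4096 - 2 (network + broadcast) = 4094

4094


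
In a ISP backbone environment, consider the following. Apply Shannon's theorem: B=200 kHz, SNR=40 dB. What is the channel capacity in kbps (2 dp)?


Given: B = 200 kHz, SNR = 40 dB
SNR linear = 10^(40/10) = 10000
1 + SNR = 10001
log2(10001) = 13.2878566418
C = 200 * 1000 * 13.2878566418 = 2657571.3284 bps
C = 2657.571328 kbps -> 2657.57 kbps (2 dp)

2657.57


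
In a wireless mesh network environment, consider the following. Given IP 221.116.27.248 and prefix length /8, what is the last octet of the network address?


Given: IP = 221.116.27.248, prefix = /8
Subnet mask = 255.0.0.0
Last octet of IP: 248
Last octet of mask: 0
Network last octet = 248 AND 0 = 0

0


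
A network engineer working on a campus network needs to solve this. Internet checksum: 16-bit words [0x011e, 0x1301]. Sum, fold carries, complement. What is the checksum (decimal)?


Given words: [0x011e, 0x1301]
Step 1: Sum all words
Raw sum = 286 + 4865 = 5151
One's complement = ~5151 & 0xFFFF = 60384

60384


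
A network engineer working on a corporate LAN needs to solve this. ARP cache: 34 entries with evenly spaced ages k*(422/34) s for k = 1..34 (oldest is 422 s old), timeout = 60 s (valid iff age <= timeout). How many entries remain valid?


Ages are k * 422/34 s for k = 1..34 (spacing = 12.4118 s).
Entry k is valid iff k * 422/34 <= 60 iff k <= 34 * 60 / 422 = 4.8341
n_valid = floor(4.8341) = 4
(n_stale = 34 - 4 = 30)

4


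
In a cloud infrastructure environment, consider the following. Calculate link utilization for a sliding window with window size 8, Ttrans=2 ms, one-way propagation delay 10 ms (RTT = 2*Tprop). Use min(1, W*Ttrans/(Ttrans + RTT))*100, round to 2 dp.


Given: W = 8, Ttrans = 2 ms, RTT = 20 ms (= 2 * Tprop, Tprop = 10 ms)
Cycle time = Ttrans + RTT = 2 + 20 = 22 ms (first packet sent until its ACK returns)
W * Ttrans = 8 * 2 = 16 ms of sending per cycle
W * Ttrans / (Ttrans + RTT) = 16 / 22 = 0.727273
U = min(1, 0.727273) = 0.727273
U% = 72.73%

72.73


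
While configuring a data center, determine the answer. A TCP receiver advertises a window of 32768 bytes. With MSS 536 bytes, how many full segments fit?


Given: RWND = 32768 bytes, MSS = 536 bytes
Full segments = floor(RWND / MSS)
Full segments = floor(32768 / 536)
Full segments = floor(61.1343) = 61

61


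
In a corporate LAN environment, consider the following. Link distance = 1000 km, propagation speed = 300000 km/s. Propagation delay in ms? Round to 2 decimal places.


Given: distance = 1000 km, speed = 300000 km/s
Delay = distance / speed = 1000 / 300000 seconds
Delay in ms = 1000 * 1000 / 300000
Delay = 3.3333 ms
Rounded to 2 dp = 3.33 ms

3.33


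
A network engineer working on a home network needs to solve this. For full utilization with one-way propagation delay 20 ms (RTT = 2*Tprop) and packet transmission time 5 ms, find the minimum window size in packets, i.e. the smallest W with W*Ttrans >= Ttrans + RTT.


Given: Ttrans = 5 ms, RTT = 40 ms (= 2 * Tprop, Tprop = 20 ms)
Time until first ACK returns = Ttrans + RTT = 5 + 40 = 45 ms
Need W * Ttrans >= Ttrans + RTT  ->  W >= (Ttrans + RTT) / Ttrans
(Ttrans + RTT) / Ttrans = 45 / 5 = 9
W_min = ceil(9) = 9

9


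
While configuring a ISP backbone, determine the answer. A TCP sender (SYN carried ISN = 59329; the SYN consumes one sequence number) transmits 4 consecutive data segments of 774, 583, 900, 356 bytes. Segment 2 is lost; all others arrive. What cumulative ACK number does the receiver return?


SYN uses sequence number 59329; first data byte = ISN + 1 = 59330.
Segment 1: SEQ = 59330, len = 774 B, covers [59330, 60103]
Segment 2: SEQ = 60104, len = 583 B, covers [60104, 60686] [LOST]
Segment 3: SEQ = 60687, len = 900 B, covers [60687, 61586]
Segment 4: SEQ = 61587, len = 356 B, covers [61587, 61942]
In-order data received: bytes [59330, 60103] (segments 1..1).
Segment 2 missing -> gap begins at byte 60104; later segments buffered out of order.
Cumulative ACK = next expected in-order byte = 59330 + 774 = 60104

60104


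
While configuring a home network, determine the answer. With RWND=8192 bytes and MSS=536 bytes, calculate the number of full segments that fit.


Given: RWND = 8192 bytes, MSS = 536 bytes
Full segments = floor(RWND / MSS)
Full segments = floor(8192 / 536)
Full segments = floor(15.2836) = 15

15


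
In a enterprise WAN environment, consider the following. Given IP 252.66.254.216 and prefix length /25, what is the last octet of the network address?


Given: IP = 252.66.254.216, prefix = /25
Subnet mask = 255.255.255.128
Last octet of IP: 216
Last octet of mask: 128
Network last octet = 216 AND 128 = 128

128


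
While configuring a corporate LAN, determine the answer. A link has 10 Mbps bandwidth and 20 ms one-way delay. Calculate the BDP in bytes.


Given: bandwidth = 10 Mbps, delay = 20 ms
BDP in bits = 10 * 10^6 * 20 / 1000
BDP in bits = 200000
BDP in bytes = 200000 / 8 = 25000

25000


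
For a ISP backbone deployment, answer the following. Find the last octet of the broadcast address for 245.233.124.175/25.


Given: IP = 245.233.124.175, prefix = /25
Host bits = 32 - 25 = 7
Network last octet = 175 AND mask = 128
Host part size = 2^7 - 1 = 127
Broadcast last octet = 128 OR 127 = 255

255


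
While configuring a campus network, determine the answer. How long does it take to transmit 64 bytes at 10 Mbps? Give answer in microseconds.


Given: packet = 64 bytes, bandwidth = 10 Mbps
Packet in bits = 64 * 8 = 512 bits
Bandwidth = 10 * 10^6 = 10000000 bps
Time = 512 / 10000000 seconds
Time in us = 512 * 10^6 / 10000000 = 51.2

51.2


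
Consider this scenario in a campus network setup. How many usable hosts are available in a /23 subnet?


Given: subnet mask /23
Host bits = 32 - 23 = 9
Total addresses = 2^9 = 512
Usable hosts = 512 - 2 (network + broadcast) = 510

510


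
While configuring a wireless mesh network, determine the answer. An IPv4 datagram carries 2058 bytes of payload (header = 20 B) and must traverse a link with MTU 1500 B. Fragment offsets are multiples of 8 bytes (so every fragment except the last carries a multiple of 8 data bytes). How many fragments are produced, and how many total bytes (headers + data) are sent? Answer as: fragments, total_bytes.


Max data per non-final fragment = floor((MTU - header)/8)*8 = floor((1500 - 20)/8)*8 = floor(1480/8)*8 = 1480 B
Final fragment needs no 8-byte alignment: it can carry up to MTU - header = 1480 B
Non-final fragments needed = ceil((payload - 1480) / 1480) = ceil(578/1480) = ceil(0.3905) = 1
Number of fragments = 1 + 1 = 2
Fragment sizes (data): 1 * 1480 B + 578 B (last, 578 <= 1480 OK)
Total bytes sent = payload + n_frags * header = 2058 + 2*20 = 2058 + 40 = 2098 B

2, 2098


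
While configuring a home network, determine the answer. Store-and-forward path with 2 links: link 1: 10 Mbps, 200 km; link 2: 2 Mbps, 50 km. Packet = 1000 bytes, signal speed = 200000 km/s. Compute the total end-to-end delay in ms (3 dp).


Packet = 1000 bytes = 8000 bits. Store-and-forward: sum (t_trans + t_prop) per link.
Link 1: t_trans = 8000/(10*10^6) s = 0.8000 ms; t_prop = 200/200000 s = 1.0000 ms; subtotal = 1.8000 ms
Link 2: t_trans = 8000/(2*10^6) s = 4.0000 ms; t_prop = 50/200000 s = 0.2500 ms; subtotal = 4.2500 ms
End-to-end = 1.8000 + 4.2500 = 6.0500 ms -> 6.050 ms (3 dp)

6.050


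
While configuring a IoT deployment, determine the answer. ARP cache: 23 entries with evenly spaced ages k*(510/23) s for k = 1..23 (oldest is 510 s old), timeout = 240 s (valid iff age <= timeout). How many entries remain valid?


Ages are k * 510/23 s for k = 1..23 (spacing = 22.1739 s).
Entry k is valid iff k * 510/23 <= 240 iff k <= 23 * 240 / 510 = 10.8235
n_valid = floor(10.8235) = 10
(n_stale = 23 - 10 = 13)

10


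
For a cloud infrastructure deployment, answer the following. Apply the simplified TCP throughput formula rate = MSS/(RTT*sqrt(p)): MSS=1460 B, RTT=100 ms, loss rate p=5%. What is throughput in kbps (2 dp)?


Given: MSS = 1460 bytes, RTT = 100 ms, loss = 5%
RTT in seconds = 100 / 1000 = 0.1
Loss rate = 5% = 0.05
sqrt(loss) = sqrt(0.05) = 0.223606797750
Throughput (bytes/s) = 1460 / (0.1 * 0.223606797750) = 65293.1849
Throughput (kbps) = 65293.1849 * 8 / 1000 = 522.345480 -> 522.35 kbps (2 dp)

522.35


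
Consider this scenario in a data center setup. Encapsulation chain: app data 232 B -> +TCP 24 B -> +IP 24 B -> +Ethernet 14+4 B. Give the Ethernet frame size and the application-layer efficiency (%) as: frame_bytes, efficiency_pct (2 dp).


TCP segment = 232 + 24 = 256 B
IP packet = 256 + 24 = 280 B
Ethernet frame = 280 + 14 + 4 = 298 B
Efficiency = app / frame = 232 / 298 = 0.778523 = 77.8523% -> 77.85% (2 dp)

298, 77.85


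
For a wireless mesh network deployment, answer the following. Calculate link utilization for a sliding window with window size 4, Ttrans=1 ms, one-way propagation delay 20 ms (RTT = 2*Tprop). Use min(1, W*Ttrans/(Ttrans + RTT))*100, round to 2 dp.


Given: W = 4, Ttrans = 1 ms, RTT = 40 ms (= 2 * Tprop, Tprop = 20 ms)
Cycle time = Ttrans + RTT = 1 + 40 = 41 ms (first packet sent until its ACK returns)
W * Ttrans = 4 * 1 = 4 ms of sending per cycle
W * Ttrans / (Ttrans + RTT) = 4 / 41 = 0.097561
U = min(1, 0.097561) = 0.097561
U% = 9.76%

9.76


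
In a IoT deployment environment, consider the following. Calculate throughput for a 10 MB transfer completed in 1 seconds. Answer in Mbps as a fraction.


Given: file = 10 MB, time = 1 s
File in Mb = 10 * 8 = 80 Mb
Throughput = 80 / 1 Mbps
Throughput = 80 Mbps

80


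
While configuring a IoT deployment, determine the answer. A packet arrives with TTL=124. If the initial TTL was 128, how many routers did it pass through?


Given: initial TTL = 128, received TTL = 124
Hops = initial TTL - received TTL
Hops = 128 - 124 = 4

4


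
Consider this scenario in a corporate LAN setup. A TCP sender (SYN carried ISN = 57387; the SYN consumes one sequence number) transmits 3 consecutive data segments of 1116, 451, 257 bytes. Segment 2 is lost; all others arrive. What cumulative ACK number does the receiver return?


SYN uses sequence number 57387; first data byte = ISN + 1 = 57388.
Segment 1: SEQ = 57388, len = 1116 B, covers [57388, 58503]
Segment 2: SEQ = 58504, len = 451 B, covers [58504, 58954] [LOST]
Segment 3: SEQ = 58955, len = 257 B, covers [58955, 59211]
In-order data received: bytes [57388, 58503] (segments 1..1).
Segment 2 missing -> gap begins at byte 58504; later segments buffered out of order.
Cumulative ACK = next expected in-order byte = 57388 + 1116 = 58504

58504


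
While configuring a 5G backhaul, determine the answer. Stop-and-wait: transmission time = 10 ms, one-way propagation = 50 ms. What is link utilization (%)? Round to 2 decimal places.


Given: Ttrans = 10 ms, Tprop = 50 ms
RTT = 2 * Tprop = 2 * 50 = 100 ms
U = Ttrans / (Ttrans + RTT)
U = 10 / (10 + 100)
U = 10 / 110 = 0.090909
U% = 9.09%

9.09


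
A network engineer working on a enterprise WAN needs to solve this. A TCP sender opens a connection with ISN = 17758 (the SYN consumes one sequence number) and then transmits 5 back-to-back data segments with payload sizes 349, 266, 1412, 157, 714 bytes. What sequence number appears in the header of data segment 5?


The SYN occupies sequence number ISN = 17758, so the first data byte is ISN + 1 = 17759.
SEQ of data segment i = (ISN + 1) + sum of payload sizes of segments 1..i-1.
Segment 1: SEQ = 17759, payload = 349 bytes
Segment 2: SEQ = 18108, payload = 266 bytes
Segment 3: SEQ = 18374, payload = 1412 bytes
Segment 4: SEQ = 19786, payload = 157 bytes
Segment 5: SEQ = 19943, payload = 714 bytes
SEQ of segment 5 = 17759 + 349 + 266 + 1412 + 157 = 19943

19943


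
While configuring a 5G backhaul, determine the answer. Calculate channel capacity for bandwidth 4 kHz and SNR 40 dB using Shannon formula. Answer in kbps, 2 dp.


Given: B = 4 kHz, SNR = 40 dB
SNR linear = 10^(40/10) = 10000
1 + SNR = 10001
log2(10001) = 13.2878566418
C = 4 * 1000 * 13.2878566418 = 53151.4266 bps
C = 53.151427 kbps -> 53.15 kbps (2 dp)

53.15


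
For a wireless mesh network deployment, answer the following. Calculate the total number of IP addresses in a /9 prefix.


Given: CIDR prefix /9
Host bits = 32 - 9 = 23
Total addresses = 2^23 = 8388608

8388608


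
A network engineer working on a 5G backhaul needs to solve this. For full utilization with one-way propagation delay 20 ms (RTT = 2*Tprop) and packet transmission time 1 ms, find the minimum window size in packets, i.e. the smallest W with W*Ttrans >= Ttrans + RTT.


Given: Ttrans = 1 ms, RTT = 40 ms (= 2 * Tprop, Tprop = 20 ms)
Time until first ACK returns = Ttrans + RTT = 1 + 40 = 41 ms
Need W * Ttrans >= Ttrans + RTT  ->  W >= (Ttrans + RTT) / Ttrans
(Ttrans + RTT) / Ttrans = 41 / 1 = 41
W_min = ceil(41) = 41

41


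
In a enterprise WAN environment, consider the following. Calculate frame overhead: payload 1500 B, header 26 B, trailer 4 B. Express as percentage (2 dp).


Given: payload = 1500 B, header = 26 B, trailer = 4 B
Overhead bytes = header + trailer = 26 + 4 = 30
Total frame = payload + overhead = 1500 + 30 = 1530
Overhead % = 30 / 1530 * 100 = 1.9608% -> 1.96% (2 dp)

1.96


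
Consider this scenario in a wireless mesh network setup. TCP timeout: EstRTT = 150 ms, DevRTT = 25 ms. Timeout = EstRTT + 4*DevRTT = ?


Given: EstRTT = 150 ms, DevRTT = 25 ms
Timeout = EstRTT + 4 * DevRTT
4 * DevRTT = 4 * 25 = 100
Timeout = 150 + 100 = 250 ms

250


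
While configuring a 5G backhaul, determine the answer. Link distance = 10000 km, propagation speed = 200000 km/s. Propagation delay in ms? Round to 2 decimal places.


Given: distance = 10000 km, speed = 200000 km/s
Delay = distance / speed = 10000 / 200000 seconds
Delay in ms = 10000 * 1000 / 200000
Delay = 50.0000 ms
Rounded to 2 dp = 50.00 ms

50.00


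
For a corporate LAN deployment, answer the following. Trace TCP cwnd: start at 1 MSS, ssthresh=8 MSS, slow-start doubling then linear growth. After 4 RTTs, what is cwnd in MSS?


RTT 0: cwnd = 1 MSS (initial)
RTT 1: cwnd = 2 MSS (slow start, doubled)
RTT 2: cwnd = 4 MSS (slow start, doubled)
RTT 3: cwnd = 8 MSS (slow start, doubled)
RTT 4: cwnd = 9 MSS (congestion avoidance, +1)

9


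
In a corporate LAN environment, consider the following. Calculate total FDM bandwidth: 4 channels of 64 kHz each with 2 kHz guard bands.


Given: 4 channels, 64 kHz each, guard = 2 kHz
Channel bandwidth = 4 * 64 = 256 kHz
Guard bands = 3 gaps * 2 kHz = 6 kHz
Total = 256 + 6 = 262 kHz

262


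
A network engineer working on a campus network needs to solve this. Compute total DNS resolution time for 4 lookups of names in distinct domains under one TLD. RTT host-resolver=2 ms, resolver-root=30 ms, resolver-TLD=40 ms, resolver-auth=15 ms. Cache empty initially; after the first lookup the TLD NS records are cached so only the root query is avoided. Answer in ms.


Lookup 1 (cold cache): local + root + TLD + auth = 2 + 30 + 40 + 15 = 87 ms
Lookups 2..4 (TLD NS cached -> skip root; new domain -> still ask TLD and auth): local + TLD + auth = 2 + 40 + 15 = 57 ms each
Remaining 3 lookups: 3 * 57 = 171 ms
Total = 87 + 171 = 258 ms

258


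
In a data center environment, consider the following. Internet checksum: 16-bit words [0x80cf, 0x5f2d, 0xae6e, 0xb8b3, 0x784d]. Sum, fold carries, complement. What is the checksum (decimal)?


Given words: [0x80cf, 0x5f2d, 0xae6e, 0xb8b3, 0x784d]
Step 1: Sum all words
Raw sum = 32975 + 24365 + 44654 + 47283 + 30797 = 180074
Step 2: Fold carry: (49002 + 2) = 49004
One's complement = ~49004 & 0xFFFF = 16531

16531


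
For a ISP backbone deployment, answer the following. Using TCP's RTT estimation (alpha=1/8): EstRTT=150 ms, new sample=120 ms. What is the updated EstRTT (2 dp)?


Given: EstRTT = 150 ms, SampleRTT = 120 ms, alpha = 1/8
New EstRTT = (1 - alpha) * EstRTT + alpha * SampleRTT
(7/8) * 150 = 131.25
(1/8) * 120 = 15
New EstRTT = 131.25 + 15 = 146.25 ms -> 146.25 ms (2 dp)

146.25


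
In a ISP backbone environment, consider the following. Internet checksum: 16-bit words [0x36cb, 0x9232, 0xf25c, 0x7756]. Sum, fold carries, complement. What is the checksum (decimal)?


Given words: [0x36cb, 0x9232, 0xf25c, 0x7756]
Step 1: Sum all words
Raw sum = 14027 + 37426 + 62044 + 30550 = 144047
Step 2: Fold carry: (12975 + 2) = 12977
One's complement = ~12977 & 0xFFFF = 52558

52558


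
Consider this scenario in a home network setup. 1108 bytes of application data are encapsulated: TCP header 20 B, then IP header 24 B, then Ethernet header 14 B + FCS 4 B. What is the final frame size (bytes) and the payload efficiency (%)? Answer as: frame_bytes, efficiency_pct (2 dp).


TCP segment = 1108 + 20 = 1128 B
IP packet = 1128 + 24 = 1152 B
Ethernet frame = 1152 + 14 + 4 = 1170 B
Efficiency = app / frame = 1108 / 1170 = 0.947009 = 94.7009% -> 94.70% (2 dp)

1170, 94.70


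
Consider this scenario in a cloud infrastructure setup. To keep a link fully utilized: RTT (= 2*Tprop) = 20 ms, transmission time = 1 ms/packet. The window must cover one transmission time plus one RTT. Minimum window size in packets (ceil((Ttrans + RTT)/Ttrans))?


Given: Ttrans = 1 ms, RTT = 20 ms (= 2 * Tprop, Tprop = 10 ms)
Time until first ACK returns = Ttrans + RTT = 1 + 20 = 21 ms
Need W * Ttrans >= Ttrans + RTT  ->  W >= (Ttrans + RTT) / Ttrans
(Ttrans + RTT) / Ttrans = 21 / 1 = 21
W_min = ceil(21) = 21

21


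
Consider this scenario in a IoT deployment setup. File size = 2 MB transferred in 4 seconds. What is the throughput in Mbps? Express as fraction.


Given: file = 2 MB, time = 4 s
File in Mb = 2 * 8 = 16 Mb
Throughput = 16 / 4 Mbps
Throughput = 4 Mbps

4
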